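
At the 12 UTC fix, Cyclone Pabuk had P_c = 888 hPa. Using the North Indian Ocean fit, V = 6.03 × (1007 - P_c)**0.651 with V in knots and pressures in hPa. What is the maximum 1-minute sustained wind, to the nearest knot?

135 kt

ΔP = 1007 − 888 = 119 hPa.
119^0.651 ≈ 22.448.
V ≈ 6.03 × 22.448 ≈ 135.4 kt.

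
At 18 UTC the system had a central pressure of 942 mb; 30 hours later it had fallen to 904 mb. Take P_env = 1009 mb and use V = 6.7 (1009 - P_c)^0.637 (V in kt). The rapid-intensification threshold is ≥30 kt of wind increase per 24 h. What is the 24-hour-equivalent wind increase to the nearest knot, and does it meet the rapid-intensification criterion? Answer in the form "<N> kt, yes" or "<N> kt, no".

V₁: ΔP = 67, V ≈ 6.7 × 67^0.637 ≈ 97.56 kt.
V₂: ΔP = 105, V ≈ 6.7 × 105^0.637 ≈ 129.89 kt.
ΔV over 30 h = 32.33 kt → 24 h equivalent = 32.33 × 24/30 ≈ 25.86 kt.
26 kt < 30 kt ⇒ not rapid intensification.

26 kt, no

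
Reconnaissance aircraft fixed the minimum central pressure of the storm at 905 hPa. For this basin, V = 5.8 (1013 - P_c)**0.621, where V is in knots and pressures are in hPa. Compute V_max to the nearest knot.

106 kt

ΔP = 1013 − 905 = 108 hPa.
108^0.621 ≈ 18.313.
V ≈ 5.8 × 18.313 ≈ 106.2 kt.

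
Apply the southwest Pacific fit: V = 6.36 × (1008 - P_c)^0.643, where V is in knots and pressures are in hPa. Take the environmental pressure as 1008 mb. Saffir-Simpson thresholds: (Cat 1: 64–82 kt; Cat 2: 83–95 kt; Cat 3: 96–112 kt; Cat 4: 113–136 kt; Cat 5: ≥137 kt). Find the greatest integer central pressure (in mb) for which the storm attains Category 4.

920 mb

Category 4 begins at V = 113 kt.
Required ΔP = (113/6.36)^(1/0.643) = 17.767^1.555 ≈ 87.79 mb.
P_c ≤ 1008 − 87.79 = 920.21, so the highest integer P_c is 920 mb.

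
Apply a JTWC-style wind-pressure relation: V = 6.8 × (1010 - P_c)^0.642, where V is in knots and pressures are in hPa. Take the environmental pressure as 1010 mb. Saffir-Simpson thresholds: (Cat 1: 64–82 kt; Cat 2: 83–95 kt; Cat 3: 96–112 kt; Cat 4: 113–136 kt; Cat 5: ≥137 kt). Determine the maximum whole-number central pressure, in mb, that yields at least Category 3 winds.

948 mb

Category 3 begins at V = 96 kt.
Required ΔP = (96/6.8)^(1/0.642) = 14.118^1.558 ≈ 61.79 mb.
P_c ≤ 1010 − 61.79 = 948.21, so the highest integer P_c is 948 mb.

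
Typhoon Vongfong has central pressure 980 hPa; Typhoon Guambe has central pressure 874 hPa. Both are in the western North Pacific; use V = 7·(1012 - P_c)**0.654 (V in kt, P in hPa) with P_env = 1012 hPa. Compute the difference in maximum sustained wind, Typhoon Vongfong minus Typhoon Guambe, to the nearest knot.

Typhoon Vongfong: ΔP = 32; V ≈ 7 × 32^0.654 ≈ 67.53 kt.
Typhoon Guambe: ΔP = 138; V ≈ 7 × 138^0.654 ≈ 175.62 kt.
Difference ≈ 67.53 − 175.62 = -108.09 → -108 kt.

-108 kt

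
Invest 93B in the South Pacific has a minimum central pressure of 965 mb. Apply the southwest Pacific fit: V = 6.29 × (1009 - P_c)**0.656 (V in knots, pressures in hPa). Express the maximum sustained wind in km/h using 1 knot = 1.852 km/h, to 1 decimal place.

139.4 km/h

ΔP = 1009 − 965 = 44 mb.
V ≈ 6.29 × 44^0.656 = 6.29 × 11.970 ≈ 75.293 kt.
75.293 × 1.852 ≈ 139.44 km/h → 139.4 km/h.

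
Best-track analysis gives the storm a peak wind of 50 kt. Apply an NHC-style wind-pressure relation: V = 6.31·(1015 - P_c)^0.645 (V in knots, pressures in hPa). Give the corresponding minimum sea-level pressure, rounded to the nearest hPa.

990 hPa

ΔP = (V / 6.31)^(1/0.645) = (50/6.31)^1.550.
50/6.31 = 7.924; 7.924^1.550 ≈ 24.76 hPa.
P_c = 1015 − 24.76 = 990.24 ≈ 990 hPa.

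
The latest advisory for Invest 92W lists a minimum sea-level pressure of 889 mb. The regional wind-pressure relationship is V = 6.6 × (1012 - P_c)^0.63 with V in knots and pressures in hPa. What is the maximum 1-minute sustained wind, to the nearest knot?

ΔP = 1012 − 889 = 123 mb.
123^0.63 ≈ 20.732.
V ≈ 6.6 × 20.732 ≈ 136.8 kt.

137 kt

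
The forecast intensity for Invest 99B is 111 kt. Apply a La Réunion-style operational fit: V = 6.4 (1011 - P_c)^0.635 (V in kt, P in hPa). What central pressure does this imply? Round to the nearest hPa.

ΔP = (V / 6.4)^(1/0.635) = (111/6.4)^1.575.
111/6.4 = 17.344; 17.344^1.575 ≈ 89.41 hPa.
P_c = 1011 − 89.41 = 921.59 ≈ 922 hPa.

922 hPa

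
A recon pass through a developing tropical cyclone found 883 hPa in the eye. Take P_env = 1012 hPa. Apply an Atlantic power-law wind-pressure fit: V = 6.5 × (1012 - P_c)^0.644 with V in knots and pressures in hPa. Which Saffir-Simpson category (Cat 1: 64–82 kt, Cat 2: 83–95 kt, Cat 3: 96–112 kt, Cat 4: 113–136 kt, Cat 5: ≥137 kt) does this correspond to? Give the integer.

ΔP = 1012 − 883 = 129 hPa.
V ≈ 6.5 × 129^0.644 = 6.5 × 22.87 ≈ 149 kt.
149 kt falls in the Category 5 band.

5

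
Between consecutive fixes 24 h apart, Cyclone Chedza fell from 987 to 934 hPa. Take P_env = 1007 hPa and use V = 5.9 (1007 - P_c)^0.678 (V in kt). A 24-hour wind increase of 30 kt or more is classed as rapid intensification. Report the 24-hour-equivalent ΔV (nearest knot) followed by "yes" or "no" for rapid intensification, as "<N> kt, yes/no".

63 kt, yes

V₁: ΔP = 20, V ≈ 5.9 × 20^0.678 ≈ 44.97 kt.
V₂: ΔP = 73, V ≈ 5.9 × 73^0.678 ≈ 108.19 kt.
ΔV over 24 h = 63.22 kt → 24 h equivalent = 63.22 × 24/24 ≈ 63.22 kt.
63 kt ≥ 30 kt ⇒ rapid intensification.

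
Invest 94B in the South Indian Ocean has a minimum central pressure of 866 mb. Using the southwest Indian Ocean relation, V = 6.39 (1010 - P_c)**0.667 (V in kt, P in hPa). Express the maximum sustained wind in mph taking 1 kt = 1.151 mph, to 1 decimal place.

202.4 mph

ΔP = 1010 − 866 = 144 mb.
V ≈ 6.39 × 144^0.667 = 6.39 × 27.519 ≈ 175.844 kt.
175.844 × 1.151 ≈ 202.40 mph → 202.4 mph.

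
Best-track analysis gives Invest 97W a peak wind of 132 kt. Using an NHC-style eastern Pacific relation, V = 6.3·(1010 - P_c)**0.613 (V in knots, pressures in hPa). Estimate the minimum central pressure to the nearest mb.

ΔP = (V / 6.3)^(1/0.613) = (132/6.3)^1.631.
132/6.3 = 20.952; 20.952^1.631 ≈ 143.01 mb.
P_c = 1010 − 143.01 = 866.99 ≈ 867 mb.

867 mb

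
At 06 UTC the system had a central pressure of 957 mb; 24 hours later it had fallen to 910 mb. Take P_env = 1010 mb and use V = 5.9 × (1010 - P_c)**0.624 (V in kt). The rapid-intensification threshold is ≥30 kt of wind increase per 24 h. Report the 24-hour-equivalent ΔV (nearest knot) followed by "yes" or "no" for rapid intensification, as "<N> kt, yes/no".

34 kt, yes

V₁: ΔP = 53, V ≈ 5.9 × 53^0.624 ≈ 70.27 kt.
V₂: ΔP = 100, V ≈ 5.9 × 100^0.624 ≈ 104.44 kt.
ΔV over 24 h = 34.17 kt → 24 h equivalent = 34.17 × 24/24 ≈ 34.17 kt.
34 kt ≥ 30 kt ⇒ rapid intensification.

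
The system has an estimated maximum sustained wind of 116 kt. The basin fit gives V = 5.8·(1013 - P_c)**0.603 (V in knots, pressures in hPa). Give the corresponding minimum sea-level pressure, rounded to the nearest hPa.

869 hPa

ΔP = (V / 5.8)^(1/0.603) = (116/5.8)^1.658.
116/5.8 = 20.000; 20.000^1.658 ≈ 143.75 hPa.
P_c = 1013 − 143.75 = 869.25 ≈ 869 hPa.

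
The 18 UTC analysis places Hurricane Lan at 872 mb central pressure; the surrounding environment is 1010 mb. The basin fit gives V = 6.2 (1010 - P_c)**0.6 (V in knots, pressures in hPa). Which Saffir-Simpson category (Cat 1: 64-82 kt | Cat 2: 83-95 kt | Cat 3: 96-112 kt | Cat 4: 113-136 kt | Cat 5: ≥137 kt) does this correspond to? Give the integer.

4

ΔP = 1010 − 872 = 138 mb.
V ≈ 6.2 × 138^0.6 = 6.2 × 19.23 ≈ 119 kt.
119 kt falls in the Category 4 band.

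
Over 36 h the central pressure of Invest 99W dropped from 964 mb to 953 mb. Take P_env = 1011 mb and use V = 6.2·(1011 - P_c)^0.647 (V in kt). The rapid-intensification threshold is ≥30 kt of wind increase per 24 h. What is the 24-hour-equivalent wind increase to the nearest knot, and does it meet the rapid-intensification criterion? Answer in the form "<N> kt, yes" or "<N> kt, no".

V₁: ΔP = 47, V ≈ 6.2 × 47^0.647 ≈ 74.86 kt.
V₂: ΔP = 58, V ≈ 6.2 × 58^0.647 ≈ 85.77 kt.
ΔV over 36 h = 10.91 kt → 24 h equivalent = 10.91 × 24/36 ≈ 7.27 kt.
7 kt < 30 kt ⇒ not rapid intensification.

7 kt, no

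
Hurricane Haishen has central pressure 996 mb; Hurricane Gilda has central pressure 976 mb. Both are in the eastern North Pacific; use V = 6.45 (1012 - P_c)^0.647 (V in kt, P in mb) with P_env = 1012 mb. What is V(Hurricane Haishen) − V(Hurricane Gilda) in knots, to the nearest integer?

-27 kt

Hurricane Haishen: ΔP = 16; V ≈ 6.45 × 16^0.647 ≈ 38.78 kt.
Hurricane Gilda: ΔP = 36; V ≈ 6.45 × 36^0.647 ≈ 65.54 kt.
Difference ≈ 38.78 − 65.54 = -26.76 → -27 kt.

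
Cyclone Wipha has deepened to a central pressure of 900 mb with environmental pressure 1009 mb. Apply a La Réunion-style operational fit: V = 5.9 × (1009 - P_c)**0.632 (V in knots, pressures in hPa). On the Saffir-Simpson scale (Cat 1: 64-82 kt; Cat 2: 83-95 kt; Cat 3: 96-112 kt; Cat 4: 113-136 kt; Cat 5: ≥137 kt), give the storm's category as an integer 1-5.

ΔP = 1009 − 900 = 109 mb.
V ≈ 5.9 × 109^0.632 = 5.9 × 19.39 ≈ 114 kt.
114 kt falls in the Category 4 band.

4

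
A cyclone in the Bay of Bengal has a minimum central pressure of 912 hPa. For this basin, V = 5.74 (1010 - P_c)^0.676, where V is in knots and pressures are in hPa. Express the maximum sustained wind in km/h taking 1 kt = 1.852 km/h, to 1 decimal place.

ΔP = 1010 − 912 = 98 hPa.
V ≈ 5.74 × 98^0.676 = 5.74 × 22.185 ≈ 127.345 kt.
127.345 × 1.852 ≈ 235.84 km/h → 235.8 km/h.

235.8 km/h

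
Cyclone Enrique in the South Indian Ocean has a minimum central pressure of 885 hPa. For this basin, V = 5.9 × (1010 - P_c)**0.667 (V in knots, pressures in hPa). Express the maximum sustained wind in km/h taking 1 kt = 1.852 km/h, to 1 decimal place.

273.6 km/h

ΔP = 1010 − 885 = 125 hPa.
V ≈ 5.9 × 125^0.667 = 5.9 × 25.040 ≈ 147.738 kt.
147.738 × 1.852 ≈ 273.61 km/h → 273.6 km/h.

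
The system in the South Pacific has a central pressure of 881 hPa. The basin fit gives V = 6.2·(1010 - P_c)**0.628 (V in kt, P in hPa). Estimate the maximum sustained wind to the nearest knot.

ΔP = 1010 − 881 = 129 hPa.
129^0.628 ≈ 21.157.
V ≈ 6.2 × 21.157 ≈ 131.2 kt.

131 kt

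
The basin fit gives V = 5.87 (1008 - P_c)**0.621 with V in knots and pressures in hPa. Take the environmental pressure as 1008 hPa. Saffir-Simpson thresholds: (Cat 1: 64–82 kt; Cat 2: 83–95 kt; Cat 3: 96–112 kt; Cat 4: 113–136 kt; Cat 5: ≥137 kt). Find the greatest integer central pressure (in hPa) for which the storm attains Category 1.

961 hPa

Category 1 begins at V = 64 kt.
Required ΔP = (64/5.87)^(1/0.621) = 10.903^1.610 ≈ 46.86 hPa.
P_c ≤ 1008 − 46.86 = 961.14, so the highest integer P_c is 961 hPa.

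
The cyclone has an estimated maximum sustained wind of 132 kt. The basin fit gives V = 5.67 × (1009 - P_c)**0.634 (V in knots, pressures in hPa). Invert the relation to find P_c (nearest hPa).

866 hPa

ΔP = (V / 5.67)^(1/0.634) = (132/5.67)^1.577.
132/5.67 = 23.280; 23.280^1.577 ≈ 143.26 hPa.
P_c = 1009 − 143.26 = 865.74 ≈ 866 hPa.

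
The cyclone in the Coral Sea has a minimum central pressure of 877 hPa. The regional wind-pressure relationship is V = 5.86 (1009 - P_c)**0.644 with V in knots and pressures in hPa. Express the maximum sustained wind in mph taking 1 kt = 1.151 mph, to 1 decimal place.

ΔP = 1009 − 877 = 132 hPa.
V ≈ 5.86 × 132^0.644 = 5.86 × 23.209 ≈ 136.003 kt.
136.003 × 1.151 ≈ 156.54 mph → 156.5 mph.

156.5 mph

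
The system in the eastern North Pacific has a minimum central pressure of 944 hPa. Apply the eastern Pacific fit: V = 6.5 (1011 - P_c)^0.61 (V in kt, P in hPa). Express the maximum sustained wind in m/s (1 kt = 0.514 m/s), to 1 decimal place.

ΔP = 1011 − 944 = 67 hPa.
V ≈ 6.5 × 67^0.61 = 6.5 × 12.999 ≈ 84.493 kt.
84.493 × 0.514 ≈ 43.43 m/s → 43.4 m/s.

43.4 m/s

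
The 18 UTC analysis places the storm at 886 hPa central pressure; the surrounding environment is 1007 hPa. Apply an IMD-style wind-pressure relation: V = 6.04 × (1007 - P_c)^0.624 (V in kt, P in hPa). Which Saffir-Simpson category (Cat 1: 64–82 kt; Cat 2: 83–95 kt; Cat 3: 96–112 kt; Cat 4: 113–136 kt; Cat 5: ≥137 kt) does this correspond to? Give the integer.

ΔP = 1007 − 886 = 121 hPa.
V ≈ 6.04 × 121^0.624 = 6.04 × 19.94 ≈ 120 kt.
120 kt falls in the Category 4 band.

4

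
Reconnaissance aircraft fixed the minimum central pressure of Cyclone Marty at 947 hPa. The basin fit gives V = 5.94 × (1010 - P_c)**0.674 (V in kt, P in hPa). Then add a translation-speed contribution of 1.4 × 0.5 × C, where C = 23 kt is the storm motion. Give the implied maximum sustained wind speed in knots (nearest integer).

ΔP = 1010 − 947 = 63 hPa.
63^0.674 ≈ 16.321.
V ≈ 5.94 × 16.321 ≈ 96.9 kt.
Translation term: 1.4 × 0.5 × 23 = 16.1 kt.
Corrected V ≈ 113 kt → 113 kt.

113 kt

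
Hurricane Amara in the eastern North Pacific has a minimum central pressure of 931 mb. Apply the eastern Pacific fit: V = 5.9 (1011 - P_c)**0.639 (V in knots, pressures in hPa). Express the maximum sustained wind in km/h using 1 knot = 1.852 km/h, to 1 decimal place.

179.7 km/h

ΔP = 1011 − 931 = 80 mb.
V ≈ 5.9 × 80^0.639 = 5.9 × 16.447 ≈ 97.035 kt.
97.035 × 1.852 ≈ 179.71 km/h → 179.7 km/h.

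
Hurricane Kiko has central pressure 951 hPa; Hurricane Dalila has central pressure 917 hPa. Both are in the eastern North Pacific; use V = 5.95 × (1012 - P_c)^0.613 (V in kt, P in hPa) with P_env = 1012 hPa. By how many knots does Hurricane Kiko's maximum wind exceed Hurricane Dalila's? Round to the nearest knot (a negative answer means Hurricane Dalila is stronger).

-23 kt

Hurricane Kiko: ΔP = 61; V ≈ 5.95 × 61^0.613 ≈ 73.95 kt.
Hurricane Dalila: ΔP = 95; V ≈ 5.95 × 95^0.613 ≈ 97.02 kt.
Difference ≈ 73.95 − 97.02 = -23.07 → -23 kt.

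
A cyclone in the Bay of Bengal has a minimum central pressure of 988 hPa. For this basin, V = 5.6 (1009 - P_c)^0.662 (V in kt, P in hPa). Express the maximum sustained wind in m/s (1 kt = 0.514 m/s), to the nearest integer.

22 m/s

ΔP = 1009 − 988 = 21 hPa.
V ≈ 5.6 × 21^0.662 = 5.6 × 7.504 ≈ 42.024 kt.
42.024 × 0.514 ≈ 21.60 m/s → 22 m/s.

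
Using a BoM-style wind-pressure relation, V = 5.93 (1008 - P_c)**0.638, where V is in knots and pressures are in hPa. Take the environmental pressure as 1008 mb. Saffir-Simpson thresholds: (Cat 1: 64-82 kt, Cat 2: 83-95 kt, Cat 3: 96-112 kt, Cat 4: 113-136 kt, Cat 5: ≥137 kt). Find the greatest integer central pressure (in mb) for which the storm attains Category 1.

Category 1 begins at V = 64 kt.
Required ΔP = (64/5.93)^(1/0.638) = 10.793^1.567 ≈ 41.62 mb.
P_c ≤ 1008 − 41.62 = 966.38, so the highest integer P_c is 966 mb.

966 mb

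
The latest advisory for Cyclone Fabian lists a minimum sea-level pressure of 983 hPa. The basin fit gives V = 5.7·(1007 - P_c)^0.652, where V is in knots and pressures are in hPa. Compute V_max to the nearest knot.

45 kt

ΔP = 1007 − 983 = 24 hPa.
24^0.652 ≈ 7.941.
V ≈ 5.7 × 7.941 ≈ 45.3 kt.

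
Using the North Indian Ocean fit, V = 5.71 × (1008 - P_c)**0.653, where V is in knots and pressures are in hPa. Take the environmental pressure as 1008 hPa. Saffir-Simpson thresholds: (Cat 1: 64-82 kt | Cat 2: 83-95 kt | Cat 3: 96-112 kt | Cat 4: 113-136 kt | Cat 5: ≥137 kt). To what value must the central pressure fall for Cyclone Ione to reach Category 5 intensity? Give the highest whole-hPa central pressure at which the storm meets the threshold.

878 hPa

Category 5 begins at V = 137 kt.
Required ΔP = (137/5.71)^(1/0.653) = 23.993^1.531 ≈ 129.85 hPa.
P_c ≤ 1008 − 129.85 = 878.15, so the highest integer P_c is 878 hPa.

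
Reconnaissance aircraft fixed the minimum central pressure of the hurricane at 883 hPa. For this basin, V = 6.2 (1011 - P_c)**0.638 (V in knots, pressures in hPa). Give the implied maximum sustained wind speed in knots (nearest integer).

ΔP = 1011 − 883 = 128 hPa.
128^0.638 ≈ 22.100.
V ≈ 6.2 × 22.100 ≈ 137.0 kt.

137 kt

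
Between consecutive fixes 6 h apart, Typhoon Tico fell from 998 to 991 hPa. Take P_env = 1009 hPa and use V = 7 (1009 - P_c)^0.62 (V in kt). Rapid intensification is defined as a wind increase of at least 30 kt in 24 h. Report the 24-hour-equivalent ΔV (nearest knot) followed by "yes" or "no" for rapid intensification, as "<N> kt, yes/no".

V₁: ΔP = 11, V ≈ 7 × 11^0.62 ≈ 30.96 kt.
V₂: ΔP = 18, V ≈ 7 × 18^0.62 ≈ 42.01 kt.
ΔV over 6 h = 11.05 kt → 24 h equivalent = 11.05 × 24/6 ≈ 44.20 kt.
44 kt ≥ 30 kt ⇒ rapid intensification.

44 kt, yes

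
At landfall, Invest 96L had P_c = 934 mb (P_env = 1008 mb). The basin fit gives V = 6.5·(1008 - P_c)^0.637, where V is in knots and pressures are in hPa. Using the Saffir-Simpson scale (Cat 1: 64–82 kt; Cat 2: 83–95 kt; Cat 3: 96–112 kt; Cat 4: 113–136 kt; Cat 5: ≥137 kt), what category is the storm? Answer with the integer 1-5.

3

ΔP = 1008 − 934 = 74 mb.
V ≈ 6.5 × 74^0.637 = 6.5 × 15.51 ≈ 101 kt.
101 kt falls in the Category 3 band.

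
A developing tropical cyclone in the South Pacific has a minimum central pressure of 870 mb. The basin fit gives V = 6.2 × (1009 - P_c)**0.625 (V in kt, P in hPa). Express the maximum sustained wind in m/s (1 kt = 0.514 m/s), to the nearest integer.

70 m/s

ΔP = 1009 − 870 = 139 mb.
V ≈ 6.2 × 139^0.625 = 6.2 × 21.847 ≈ 135.449 kt.
135.449 × 0.514 ≈ 69.62 m/s → 70 m/s.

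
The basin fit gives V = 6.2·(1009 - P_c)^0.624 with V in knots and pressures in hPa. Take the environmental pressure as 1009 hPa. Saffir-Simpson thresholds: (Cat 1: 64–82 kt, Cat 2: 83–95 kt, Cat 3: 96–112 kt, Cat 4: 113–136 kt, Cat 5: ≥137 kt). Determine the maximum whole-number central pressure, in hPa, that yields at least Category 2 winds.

945 hPa

Category 2 begins at V = 83 kt.
Required ΔP = (83/6.2)^(1/0.624) = 13.387^1.603 ≈ 63.91 hPa.
P_c ≤ 1009 − 63.91 = 945.09, so the highest integer P_c is 945 hPa.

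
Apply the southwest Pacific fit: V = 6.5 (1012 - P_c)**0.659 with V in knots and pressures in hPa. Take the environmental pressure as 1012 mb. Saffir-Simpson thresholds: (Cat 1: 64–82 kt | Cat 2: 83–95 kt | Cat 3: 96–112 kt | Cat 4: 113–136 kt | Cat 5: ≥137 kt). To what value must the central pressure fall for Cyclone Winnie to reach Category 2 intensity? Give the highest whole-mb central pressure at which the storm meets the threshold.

Category 2 begins at V = 83 kt.
Required ΔP = (83/6.5)^(1/0.659) = 12.769^1.517 ≈ 47.70 mb.
P_c ≤ 1012 − 47.70 = 964.30, so the highest integer P_c is 964 mb.

964 mb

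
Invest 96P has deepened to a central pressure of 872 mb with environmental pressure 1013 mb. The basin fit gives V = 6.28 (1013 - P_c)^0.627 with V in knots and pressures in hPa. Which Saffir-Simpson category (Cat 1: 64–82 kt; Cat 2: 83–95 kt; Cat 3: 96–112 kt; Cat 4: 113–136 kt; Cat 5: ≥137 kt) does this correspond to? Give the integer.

5

ΔP = 1013 − 872 = 141 mb.
V ≈ 6.28 × 141^0.627 = 6.28 × 22.26 ≈ 140 kt.
140 kt falls in the Category 5 band.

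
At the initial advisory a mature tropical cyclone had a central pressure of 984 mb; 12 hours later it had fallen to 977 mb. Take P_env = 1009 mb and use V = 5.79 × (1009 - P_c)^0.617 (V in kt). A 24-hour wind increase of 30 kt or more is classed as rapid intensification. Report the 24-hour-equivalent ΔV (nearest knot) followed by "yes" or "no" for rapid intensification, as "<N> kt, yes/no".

14 kt, no

V₁: ΔP = 25, V ≈ 5.79 × 25^0.617 ≈ 42.19 kt.
V₂: ΔP = 32, V ≈ 5.79 × 32^0.617 ≈ 49.13 kt.
ΔV over 12 h = 6.94 kt → 24 h equivalent = 6.94 × 24/12 ≈ 13.88 kt.
14 kt < 30 kt ⇒ not rapid intensification.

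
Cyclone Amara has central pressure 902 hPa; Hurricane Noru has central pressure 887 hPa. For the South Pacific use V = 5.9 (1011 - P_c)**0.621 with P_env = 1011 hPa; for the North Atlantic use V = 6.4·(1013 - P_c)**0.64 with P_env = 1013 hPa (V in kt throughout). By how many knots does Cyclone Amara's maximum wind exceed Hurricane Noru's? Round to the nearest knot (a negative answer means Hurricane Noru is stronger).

-33 kt

Cyclone Amara: ΔP = 109; V ≈ 5.9 × 109^0.621 ≈ 108.67 kt.
Hurricane Noru: ΔP = 126; V ≈ 6.4 × 126^0.64 ≈ 141.39 kt.
Difference ≈ 108.67 − 141.39 = -32.72 → -33 kt.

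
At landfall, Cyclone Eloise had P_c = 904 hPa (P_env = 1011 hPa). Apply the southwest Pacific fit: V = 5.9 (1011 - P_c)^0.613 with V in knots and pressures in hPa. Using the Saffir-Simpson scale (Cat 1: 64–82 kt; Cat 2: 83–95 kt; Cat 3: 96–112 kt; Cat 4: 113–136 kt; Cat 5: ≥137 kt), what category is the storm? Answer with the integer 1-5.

ΔP = 1011 − 904 = 107 hPa.
V ≈ 5.9 × 107^0.613 = 5.9 × 17.54 ≈ 103 kt.
103 kt falls in the Category 3 band.

3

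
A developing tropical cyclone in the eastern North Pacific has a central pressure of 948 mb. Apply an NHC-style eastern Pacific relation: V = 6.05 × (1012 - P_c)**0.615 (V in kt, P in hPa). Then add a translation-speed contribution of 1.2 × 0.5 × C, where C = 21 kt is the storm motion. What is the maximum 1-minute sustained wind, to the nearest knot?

ΔP = 1012 − 948 = 64 mb.
64^0.615 ≈ 12.906.
V ≈ 6.05 × 12.906 ≈ 78.1 kt.
Translation term: 1.2 × 0.5 × 21 = 12.6 kt.
Corrected V ≈ 90.7 kt → 91 kt.

91 kt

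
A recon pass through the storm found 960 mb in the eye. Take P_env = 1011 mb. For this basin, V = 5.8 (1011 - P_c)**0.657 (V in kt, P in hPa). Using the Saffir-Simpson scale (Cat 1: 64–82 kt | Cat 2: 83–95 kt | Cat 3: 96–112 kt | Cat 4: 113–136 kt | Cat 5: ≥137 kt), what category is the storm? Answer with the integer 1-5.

ΔP = 1011 − 960 = 51 mb.
V ≈ 5.8 × 51^0.657 = 5.8 × 13.24 ≈ 77 kt.
77 kt falls in the Category 1 band.

1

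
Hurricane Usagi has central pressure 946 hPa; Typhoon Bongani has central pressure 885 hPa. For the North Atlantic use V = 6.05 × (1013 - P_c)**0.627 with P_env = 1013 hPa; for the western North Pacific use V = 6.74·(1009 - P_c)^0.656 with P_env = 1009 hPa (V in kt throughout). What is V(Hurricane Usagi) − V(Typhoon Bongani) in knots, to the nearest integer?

Hurricane Usagi: ΔP = 67; V ≈ 6.05 × 67^0.627 ≈ 84.47 kt.
Typhoon Bongani: ΔP = 124; V ≈ 6.74 × 124^0.656 ≈ 159.20 kt.
Difference ≈ 84.47 − 159.20 = -74.73 → -75 kt.

-75 kt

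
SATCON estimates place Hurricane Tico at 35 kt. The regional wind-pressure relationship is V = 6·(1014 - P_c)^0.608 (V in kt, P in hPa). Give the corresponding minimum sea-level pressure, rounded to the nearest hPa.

996 hPa

ΔP = (V / 6)^(1/0.608) = (35/6)^1.645.
35/6 = 5.833; 5.833^1.645 ≈ 18.19 hPa.
P_c = 1014 − 18.19 = 995.81 ≈ 996 hPa.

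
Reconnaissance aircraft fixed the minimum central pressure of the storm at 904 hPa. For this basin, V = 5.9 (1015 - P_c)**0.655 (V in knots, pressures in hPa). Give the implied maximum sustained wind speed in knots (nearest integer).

ΔP = 1015 − 904 = 111 hPa.
111^0.655 ≈ 21.862.
V ≈ 5.9 × 21.862 ≈ 129.0 kt.

129 kt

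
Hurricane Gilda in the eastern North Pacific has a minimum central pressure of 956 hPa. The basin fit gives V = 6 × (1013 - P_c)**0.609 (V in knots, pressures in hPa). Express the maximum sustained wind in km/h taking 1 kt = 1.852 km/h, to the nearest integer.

130 km/h

ΔP = 1013 − 956 = 57 hPa.
V ≈ 6 × 57^0.609 = 6 × 11.731 ≈ 70.385 kt.
70.385 × 1.852 ≈ 130.35 km/h → 130 km/h.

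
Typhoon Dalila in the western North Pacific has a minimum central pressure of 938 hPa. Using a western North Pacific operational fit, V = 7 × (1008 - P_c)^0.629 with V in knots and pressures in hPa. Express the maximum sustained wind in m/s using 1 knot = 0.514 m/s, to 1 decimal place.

52.1 m/s

ΔP = 1008 − 938 = 70 hPa.
V ≈ 7 × 70^0.629 = 7 × 14.473 ≈ 101.313 kt.
101.313 × 0.514 ≈ 52.07 m/s → 52.1 m/s.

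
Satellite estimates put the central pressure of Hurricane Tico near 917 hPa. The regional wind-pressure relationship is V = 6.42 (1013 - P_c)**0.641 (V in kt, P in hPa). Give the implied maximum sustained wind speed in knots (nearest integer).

120 kt

ΔP = 1013 − 917 = 96 hPa.
96^0.641 ≈ 18.648.
V ≈ 6.42 × 18.648 ≈ 119.7 kt.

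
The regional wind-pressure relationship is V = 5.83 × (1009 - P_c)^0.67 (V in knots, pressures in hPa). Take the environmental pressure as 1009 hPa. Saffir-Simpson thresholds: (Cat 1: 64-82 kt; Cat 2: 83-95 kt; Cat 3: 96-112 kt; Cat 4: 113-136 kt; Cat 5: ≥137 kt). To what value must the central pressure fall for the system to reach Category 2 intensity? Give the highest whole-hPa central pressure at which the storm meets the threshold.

Category 2 begins at V = 83 kt.
Required ΔP = (83/5.83)^(1/0.67) = 14.237^1.493 ≈ 52.66 hPa.
P_c ≤ 1009 − 52.66 = 956.34, so the highest integer P_c is 956 hPa.

956 hPa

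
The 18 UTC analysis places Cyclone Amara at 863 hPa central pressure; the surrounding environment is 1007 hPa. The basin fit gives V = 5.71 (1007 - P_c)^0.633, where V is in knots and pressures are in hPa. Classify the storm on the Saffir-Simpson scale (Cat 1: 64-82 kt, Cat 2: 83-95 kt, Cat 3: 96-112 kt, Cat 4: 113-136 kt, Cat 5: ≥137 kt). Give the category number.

ΔP = 1007 − 863 = 144 hPa.
V ≈ 5.71 × 144^0.633 = 5.71 × 23.24 ≈ 133 kt.
133 kt falls in the Category 4 band.

4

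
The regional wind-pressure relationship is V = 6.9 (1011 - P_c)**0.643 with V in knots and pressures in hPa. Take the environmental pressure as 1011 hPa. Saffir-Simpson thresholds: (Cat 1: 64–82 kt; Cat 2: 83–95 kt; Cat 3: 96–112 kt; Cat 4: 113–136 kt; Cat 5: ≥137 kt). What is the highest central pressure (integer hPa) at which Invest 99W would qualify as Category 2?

Category 2 begins at V = 83 kt.
Required ΔP = (83/6.9)^(1/0.643) = 12.029^1.555 ≈ 47.86 hPa.
P_c ≤ 1011 − 47.86 = 963.14, so the highest integer P_c is 963 hPa.

963 hPa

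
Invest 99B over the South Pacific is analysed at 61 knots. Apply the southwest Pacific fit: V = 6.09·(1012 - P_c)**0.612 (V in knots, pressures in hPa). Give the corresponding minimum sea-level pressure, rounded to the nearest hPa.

969 hPa

ΔP = (V / 6.09)^(1/0.612) = (61/6.09)^1.634.
61/6.09 = 10.016; 10.016^1.634 ≈ 43.17 hPa.
P_c = 1012 − 43.17 = 968.83 ≈ 969 hPa.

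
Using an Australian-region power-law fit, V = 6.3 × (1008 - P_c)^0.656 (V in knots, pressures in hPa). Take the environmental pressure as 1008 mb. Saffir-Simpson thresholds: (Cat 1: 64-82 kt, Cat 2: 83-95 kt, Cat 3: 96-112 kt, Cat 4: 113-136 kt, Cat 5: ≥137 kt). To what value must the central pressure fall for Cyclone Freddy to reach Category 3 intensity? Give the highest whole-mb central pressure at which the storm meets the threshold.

Category 3 begins at V = 96 kt.
Required ΔP = (96/6.3)^(1/0.656) = 15.238^1.524 ≈ 63.57 mb.
P_c ≤ 1008 − 63.57 = 944.43, so the highest integer P_c is 944 mb.

944 mb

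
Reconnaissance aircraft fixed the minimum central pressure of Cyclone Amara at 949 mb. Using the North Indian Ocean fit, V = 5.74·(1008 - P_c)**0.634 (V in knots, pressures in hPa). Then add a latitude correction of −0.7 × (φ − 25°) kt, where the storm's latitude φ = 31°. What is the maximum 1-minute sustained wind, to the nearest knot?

ΔP = 1008 − 949 = 59 mb.
59^0.634 ≈ 13.265.
V ≈ 5.74 × 13.265 ≈ 76.1 kt.
Latitude correction: −0.7 × (31 − 25) = -4.2 kt.
Corrected V ≈ 71.9 kt → 72 kt.

72 kt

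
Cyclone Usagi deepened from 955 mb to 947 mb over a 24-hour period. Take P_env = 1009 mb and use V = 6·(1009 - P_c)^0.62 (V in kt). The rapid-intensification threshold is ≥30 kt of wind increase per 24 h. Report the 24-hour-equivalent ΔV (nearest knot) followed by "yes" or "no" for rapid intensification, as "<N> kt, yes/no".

6 kt, no

V₁: ΔP = 54, V ≈ 6 × 54^0.62 ≈ 71.16 kt.
V₂: ΔP = 62, V ≈ 6 × 62^0.62 ≈ 77.52 kt.
ΔV over 24 h = 6.36 kt → 24 h equivalent = 6.36 × 24/24 ≈ 6.36 kt.
6 kt < 30 kt ⇒ not rapid intensification.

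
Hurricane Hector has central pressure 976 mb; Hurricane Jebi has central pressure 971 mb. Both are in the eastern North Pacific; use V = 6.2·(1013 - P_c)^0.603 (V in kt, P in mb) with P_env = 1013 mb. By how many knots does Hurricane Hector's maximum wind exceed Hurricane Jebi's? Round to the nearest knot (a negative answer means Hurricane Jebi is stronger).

-4 kt

Hurricane Hector: ΔP = 37; V ≈ 6.2 × 37^0.603 ≈ 54.70 kt.
Hurricane Jebi: ΔP = 42; V ≈ 6.2 × 42^0.603 ≈ 59.05 kt.
Difference ≈ 54.70 − 59.05 = -4.35 → -4 kt.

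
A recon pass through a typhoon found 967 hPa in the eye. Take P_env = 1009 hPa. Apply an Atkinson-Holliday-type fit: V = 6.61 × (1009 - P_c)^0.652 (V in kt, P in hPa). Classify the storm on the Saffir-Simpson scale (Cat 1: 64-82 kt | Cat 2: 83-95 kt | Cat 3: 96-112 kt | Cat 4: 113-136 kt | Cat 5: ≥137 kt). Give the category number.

ΔP = 1009 − 967 = 42 hPa.
V ≈ 6.61 × 42^0.652 = 6.61 × 11.44 ≈ 76 kt.
76 kt falls in the Category 1 band.

1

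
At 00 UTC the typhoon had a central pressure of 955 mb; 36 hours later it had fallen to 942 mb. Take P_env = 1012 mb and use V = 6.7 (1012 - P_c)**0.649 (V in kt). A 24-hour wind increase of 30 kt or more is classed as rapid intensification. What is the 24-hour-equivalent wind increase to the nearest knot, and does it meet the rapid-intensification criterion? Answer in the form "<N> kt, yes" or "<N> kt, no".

V₁: ΔP = 57, V ≈ 6.7 × 57^0.649 ≈ 92.39 kt.
V₂: ΔP = 70, V ≈ 6.7 × 70^0.649 ≈ 105.57 kt.
ΔV over 36 h = 13.18 kt → 24 h equivalent = 13.18 × 24/36 ≈ 8.79 kt.
9 kt < 30 kt ⇒ not rapid intensification.

9 kt, no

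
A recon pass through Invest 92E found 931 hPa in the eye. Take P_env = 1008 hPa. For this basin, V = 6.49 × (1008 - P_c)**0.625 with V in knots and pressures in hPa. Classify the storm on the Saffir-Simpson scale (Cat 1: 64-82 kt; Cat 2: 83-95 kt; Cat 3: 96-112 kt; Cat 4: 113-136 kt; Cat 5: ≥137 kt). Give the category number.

3

ΔP = 1008 − 931 = 77 hPa.
V ≈ 6.49 × 77^0.625 = 6.49 × 15.10 ≈ 98 kt.
98 kt falls in the Category 3 band.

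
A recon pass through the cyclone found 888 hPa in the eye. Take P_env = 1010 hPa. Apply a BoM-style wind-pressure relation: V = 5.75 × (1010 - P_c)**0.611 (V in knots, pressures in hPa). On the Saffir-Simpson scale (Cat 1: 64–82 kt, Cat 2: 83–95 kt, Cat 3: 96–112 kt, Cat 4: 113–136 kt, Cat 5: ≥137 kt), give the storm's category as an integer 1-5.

ΔP = 1010 − 888 = 122 hPa.
V ≈ 5.75 × 122^0.611 = 5.75 × 18.83 ≈ 108 kt.
108 kt falls in the Category 3 band.

3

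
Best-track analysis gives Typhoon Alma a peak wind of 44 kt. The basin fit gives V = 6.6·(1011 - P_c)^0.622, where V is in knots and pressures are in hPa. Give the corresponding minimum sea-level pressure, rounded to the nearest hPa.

990 hPa

ΔP = (V / 6.6)^(1/0.622) = (44/6.6)^1.608.
44/6.6 = 6.667; 6.667^1.608 ≈ 21.12 hPa.
P_c = 1011 − 21.12 = 989.88 ≈ 990 hPa.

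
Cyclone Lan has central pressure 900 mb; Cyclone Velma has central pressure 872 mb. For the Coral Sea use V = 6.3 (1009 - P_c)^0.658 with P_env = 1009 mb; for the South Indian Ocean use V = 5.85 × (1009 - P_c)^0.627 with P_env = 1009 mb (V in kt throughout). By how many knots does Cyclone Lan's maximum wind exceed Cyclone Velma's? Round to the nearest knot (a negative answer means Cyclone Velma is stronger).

10 kt

Cyclone Lan: ΔP = 109; V ≈ 6.3 × 109^0.658 ≈ 138.03 kt.
Cyclone Velma: ΔP = 137; V ≈ 5.85 × 137^0.627 ≈ 127.90 kt.
Difference ≈ 138.03 − 127.90 = 10.13 → 10 kt.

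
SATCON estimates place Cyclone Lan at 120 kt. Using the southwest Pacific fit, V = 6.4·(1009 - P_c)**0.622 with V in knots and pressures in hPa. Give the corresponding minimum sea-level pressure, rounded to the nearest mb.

ΔP = (V / 6.4)^(1/0.622) = (120/6.4)^1.608.
120/6.4 = 18.750; 18.750^1.608 ≈ 111.33 mb.
P_c = 1009 − 111.33 = 897.67 ≈ 898 mb.

898 mb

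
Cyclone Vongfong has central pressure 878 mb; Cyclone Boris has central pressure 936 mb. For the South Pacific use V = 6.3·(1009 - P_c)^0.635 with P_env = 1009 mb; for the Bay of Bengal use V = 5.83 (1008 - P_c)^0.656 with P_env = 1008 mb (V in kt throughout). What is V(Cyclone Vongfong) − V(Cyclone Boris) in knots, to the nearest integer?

Cyclone Vongfong: ΔP = 131; V ≈ 6.3 × 131^0.635 ≈ 139.25 kt.
Cyclone Boris: ΔP = 72; V ≈ 5.83 × 72^0.656 ≈ 96.40 kt.
Difference ≈ 139.25 − 96.40 = 42.85 → 43 kt.

43 kt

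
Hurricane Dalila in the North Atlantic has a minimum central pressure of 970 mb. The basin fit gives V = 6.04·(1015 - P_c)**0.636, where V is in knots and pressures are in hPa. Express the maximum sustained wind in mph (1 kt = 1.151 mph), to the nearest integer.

ΔP = 1015 − 970 = 45 mb.
V ≈ 6.04 × 45^0.636 = 6.04 × 11.258 ≈ 67.995 kt.
67.995 × 1.151 ≈ 78.26 mph → 78 mph.

78 mph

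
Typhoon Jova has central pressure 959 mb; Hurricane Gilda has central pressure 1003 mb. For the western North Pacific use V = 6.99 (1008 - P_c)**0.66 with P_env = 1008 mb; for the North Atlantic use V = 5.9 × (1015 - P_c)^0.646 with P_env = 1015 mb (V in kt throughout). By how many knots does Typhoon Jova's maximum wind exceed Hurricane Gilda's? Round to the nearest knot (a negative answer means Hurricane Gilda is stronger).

Typhoon Jova: ΔP = 49; V ≈ 6.99 × 49^0.66 ≈ 91.20 kt.
Hurricane Gilda: ΔP = 12; V ≈ 5.9 × 12^0.646 ≈ 29.38 kt.
Difference ≈ 91.20 − 29.38 = 61.82 → 62 kt.

62 kt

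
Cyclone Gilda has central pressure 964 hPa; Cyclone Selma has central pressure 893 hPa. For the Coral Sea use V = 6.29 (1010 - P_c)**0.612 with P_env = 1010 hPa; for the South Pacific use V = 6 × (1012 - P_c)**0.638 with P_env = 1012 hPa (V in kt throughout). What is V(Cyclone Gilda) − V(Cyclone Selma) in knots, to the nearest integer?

-61 kt

Cyclone Gilda: ΔP = 46; V ≈ 6.29 × 46^0.612 ≈ 65.50 kt.
Cyclone Selma: ΔP = 119; V ≈ 6 × 119^0.638 ≈ 126.58 kt.
Difference ≈ 65.50 − 126.58 = -61.08 → -61 kt.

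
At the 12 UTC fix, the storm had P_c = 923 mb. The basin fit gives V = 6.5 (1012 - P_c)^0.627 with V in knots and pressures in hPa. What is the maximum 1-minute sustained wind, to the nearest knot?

108 kt

ΔP = 1012 − 923 = 89 mb.
89^0.627 ≈ 16.683.
V ≈ 6.5 × 16.683 ≈ 108.4 kt.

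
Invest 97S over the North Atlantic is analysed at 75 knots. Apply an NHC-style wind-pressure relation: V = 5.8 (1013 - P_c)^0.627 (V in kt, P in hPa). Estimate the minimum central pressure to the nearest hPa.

ΔP = (V / 5.8)^(1/0.627) = (75/5.8)^1.595.
75/5.8 = 12.931; 12.931^1.595 ≈ 59.28 hPa.
P_c = 1013 − 59.28 = 953.72 ≈ 954 hPa.

954 hPa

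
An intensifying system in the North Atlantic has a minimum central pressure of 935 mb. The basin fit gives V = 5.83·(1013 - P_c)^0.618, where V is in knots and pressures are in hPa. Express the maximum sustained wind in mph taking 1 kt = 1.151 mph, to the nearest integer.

99 mph

ΔP = 1013 − 935 = 78 mb.
V ≈ 5.83 × 78^0.618 = 5.83 × 14.768 ≈ 86.096 kt.
86.096 × 1.151 ≈ 99.10 mph → 99 mph.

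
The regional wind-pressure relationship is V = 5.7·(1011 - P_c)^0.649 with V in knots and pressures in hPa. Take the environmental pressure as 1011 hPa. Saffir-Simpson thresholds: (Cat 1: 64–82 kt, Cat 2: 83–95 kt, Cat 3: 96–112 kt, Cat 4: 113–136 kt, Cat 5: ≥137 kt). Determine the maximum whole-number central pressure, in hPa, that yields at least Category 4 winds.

Category 4 begins at V = 113 kt.
Required ΔP = (113/5.7)^(1/0.649) = 19.825^1.541 ≈ 99.72 hPa.
P_c ≤ 1011 − 99.72 = 911.28, so the highest integer P_c is 911 hPa.

911 hPa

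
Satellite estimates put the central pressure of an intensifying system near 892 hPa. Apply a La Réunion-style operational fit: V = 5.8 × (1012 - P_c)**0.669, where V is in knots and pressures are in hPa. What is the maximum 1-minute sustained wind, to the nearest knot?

ΔP = 1012 − 892 = 120 hPa.
120^0.669 ≈ 24.602.
V ≈ 5.8 × 24.602 ≈ 142.7 kt.

143 kt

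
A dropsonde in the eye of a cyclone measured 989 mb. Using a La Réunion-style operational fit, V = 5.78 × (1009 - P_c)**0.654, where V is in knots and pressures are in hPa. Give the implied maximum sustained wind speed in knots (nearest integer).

ΔP = 1009 − 989 = 20 mb.
20^0.654 ≈ 7.094.
V ≈ 5.78 × 7.094 ≈ 41.0 kt.

41 kt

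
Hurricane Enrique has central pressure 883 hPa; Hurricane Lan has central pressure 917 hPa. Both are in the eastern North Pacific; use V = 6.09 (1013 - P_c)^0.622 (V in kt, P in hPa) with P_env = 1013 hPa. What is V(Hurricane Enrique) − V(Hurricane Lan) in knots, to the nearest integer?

Hurricane Enrique: ΔP = 130; V ≈ 6.09 × 130^0.622 ≈ 125.74 kt.
Hurricane Lan: ΔP = 96; V ≈ 6.09 × 96^0.622 ≈ 104.13 kt.
Difference ≈ 125.74 − 104.13 = 21.61 → 22 kt.

22 kt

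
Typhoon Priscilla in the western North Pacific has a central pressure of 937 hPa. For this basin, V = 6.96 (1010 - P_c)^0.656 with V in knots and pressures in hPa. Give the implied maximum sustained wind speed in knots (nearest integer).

ΔP = 1010 − 937 = 73 hPa.
73^0.656 ≈ 16.686.
V ≈ 6.96 × 16.686 ≈ 116.1 kt.

116 kt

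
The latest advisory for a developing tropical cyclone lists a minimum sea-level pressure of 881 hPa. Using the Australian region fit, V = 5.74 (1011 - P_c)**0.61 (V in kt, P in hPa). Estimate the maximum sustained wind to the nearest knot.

112 kt

ΔP = 1011 − 881 = 130 hPa.
130^0.61 ≈ 19.476.
V ≈ 5.74 × 19.476 ≈ 111.8 kt.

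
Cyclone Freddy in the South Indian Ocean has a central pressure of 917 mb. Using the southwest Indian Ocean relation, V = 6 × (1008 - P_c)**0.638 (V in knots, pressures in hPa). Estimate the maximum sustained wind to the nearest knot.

107 kt

ΔP = 1008 − 917 = 91 mb.
91^0.638 ≈ 17.777.
V ≈ 6 × 17.777 ≈ 106.7 kt.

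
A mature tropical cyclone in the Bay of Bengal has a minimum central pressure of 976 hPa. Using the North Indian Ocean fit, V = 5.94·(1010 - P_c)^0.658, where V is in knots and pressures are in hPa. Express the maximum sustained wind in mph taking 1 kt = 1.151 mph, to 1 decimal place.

69.6 mph

ΔP = 1010 − 976 = 34 hPa.
V ≈ 5.94 × 34^0.658 = 5.94 × 10.179 ≈ 60.464 kt.
60.464 × 1.151 ≈ 69.59 mph → 69.6 mph.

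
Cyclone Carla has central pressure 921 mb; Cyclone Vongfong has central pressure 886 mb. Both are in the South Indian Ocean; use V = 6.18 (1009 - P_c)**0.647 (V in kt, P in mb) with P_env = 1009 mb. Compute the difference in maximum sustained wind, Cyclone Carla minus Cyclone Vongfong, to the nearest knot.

Cyclone Carla: ΔP = 88; V ≈ 6.18 × 88^0.647 ≈ 111.96 kt.
Cyclone Vongfong: ΔP = 123; V ≈ 6.18 × 123^0.647 ≈ 139.05 kt.
Difference ≈ 111.96 − 139.05 = -27.09 → -27 kt.

-27 kt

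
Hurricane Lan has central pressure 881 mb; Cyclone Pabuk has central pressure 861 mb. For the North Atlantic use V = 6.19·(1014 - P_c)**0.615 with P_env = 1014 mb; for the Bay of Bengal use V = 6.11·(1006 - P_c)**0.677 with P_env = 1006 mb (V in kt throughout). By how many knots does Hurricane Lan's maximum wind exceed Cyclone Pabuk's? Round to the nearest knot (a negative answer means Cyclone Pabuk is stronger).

-52 kt

Hurricane Lan: ΔP = 133; V ≈ 6.19 × 133^0.615 ≈ 125.27 kt.
Cyclone Pabuk: ΔP = 145; V ≈ 6.11 × 145^0.677 ≈ 177.54 kt.
Difference ≈ 125.27 − 177.54 = -52.27 → -52 kt.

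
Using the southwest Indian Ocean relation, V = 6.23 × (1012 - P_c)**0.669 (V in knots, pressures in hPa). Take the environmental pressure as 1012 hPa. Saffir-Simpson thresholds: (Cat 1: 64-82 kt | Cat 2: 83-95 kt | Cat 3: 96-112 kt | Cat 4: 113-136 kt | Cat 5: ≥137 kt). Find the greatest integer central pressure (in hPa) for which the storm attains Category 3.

Category 3 begins at V = 96 kt.
Required ΔP = (96/6.23)^(1/0.669) = 15.409^1.495 ≈ 59.63 hPa.
P_c ≤ 1012 − 59.63 = 952.37, so the highest integer P_c is 952 hPa.

952 hPa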